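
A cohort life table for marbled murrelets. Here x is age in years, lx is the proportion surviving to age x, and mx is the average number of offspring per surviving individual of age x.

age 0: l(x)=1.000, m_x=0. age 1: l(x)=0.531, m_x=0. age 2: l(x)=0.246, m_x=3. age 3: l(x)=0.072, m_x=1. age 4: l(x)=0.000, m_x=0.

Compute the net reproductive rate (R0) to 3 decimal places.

lx·mx by age: 0, 0, 0.738, 0.072, 0
R0 = Σ lx·mx = 0.81 → 0.810

0.810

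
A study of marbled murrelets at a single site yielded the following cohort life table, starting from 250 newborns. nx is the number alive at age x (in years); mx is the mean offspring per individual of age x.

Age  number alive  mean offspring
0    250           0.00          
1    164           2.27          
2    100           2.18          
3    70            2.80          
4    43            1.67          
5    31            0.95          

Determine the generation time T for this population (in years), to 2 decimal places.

lx = nx/n0 = nx/250: 1, 0.656, 0.4, 0.28, 0.172, 0.124
lx·mx: 0, 1.48912, 0.872, 0.784, 0.28724, 0.1178 → R0 = 3.55016
x·lx·mx: 0, 1.48912, 1.744, 2.352, 1.14896, 0.589 → Σ = 7.32308
T = 7.32308 / 3.55016 = 2.062746… → 2.06

2.06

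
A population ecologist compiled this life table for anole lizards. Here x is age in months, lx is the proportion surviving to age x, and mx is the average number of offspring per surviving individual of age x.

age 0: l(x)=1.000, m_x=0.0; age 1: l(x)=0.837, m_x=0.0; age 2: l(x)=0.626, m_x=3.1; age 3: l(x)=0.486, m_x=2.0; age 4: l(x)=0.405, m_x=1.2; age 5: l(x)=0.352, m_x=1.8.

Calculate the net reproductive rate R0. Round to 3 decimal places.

lx·mx by age: 0, 0, 1.9406, 0.972, 0.486, 0.6336
R0 = Σ lx·mx = 4.0322 → 4.032

4.032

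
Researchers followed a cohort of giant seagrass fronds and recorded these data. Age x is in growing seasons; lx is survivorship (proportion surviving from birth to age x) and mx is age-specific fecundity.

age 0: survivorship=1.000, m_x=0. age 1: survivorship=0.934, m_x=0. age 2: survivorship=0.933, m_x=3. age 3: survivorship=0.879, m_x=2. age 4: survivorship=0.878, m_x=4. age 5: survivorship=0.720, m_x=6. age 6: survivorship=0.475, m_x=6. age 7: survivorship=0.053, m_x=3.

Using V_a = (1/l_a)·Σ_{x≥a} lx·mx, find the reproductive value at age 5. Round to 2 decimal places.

lx·mx for x ≥ 5: 4.32, 2.85, 0.159 → sum = 7.329
V_5 = 7.329 / l_5 = 7.329 / 0.72 = 10.179167… → 10.18

10.18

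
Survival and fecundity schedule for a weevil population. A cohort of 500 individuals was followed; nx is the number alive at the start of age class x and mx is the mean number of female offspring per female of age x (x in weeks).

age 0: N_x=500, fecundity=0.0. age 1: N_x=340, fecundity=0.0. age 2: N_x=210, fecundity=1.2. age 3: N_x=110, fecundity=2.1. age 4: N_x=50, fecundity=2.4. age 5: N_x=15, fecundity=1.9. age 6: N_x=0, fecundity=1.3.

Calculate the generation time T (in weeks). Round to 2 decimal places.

lx = nx/n0 = nx/500: 1, 0.68, 0.42, 0.22, 0.1, 0.03, 0
lx·mx: 0, 0, 0.504, 0.462, 0.24, 0.057, 0 → R0 = 1.263
x·lx·mx: 0, 0, 1.008, 1.386, 0.96, 0.285, 0 → Σ = 3.639
T = 3.639 / 1.263 = 2.881235… → 2.88

2.88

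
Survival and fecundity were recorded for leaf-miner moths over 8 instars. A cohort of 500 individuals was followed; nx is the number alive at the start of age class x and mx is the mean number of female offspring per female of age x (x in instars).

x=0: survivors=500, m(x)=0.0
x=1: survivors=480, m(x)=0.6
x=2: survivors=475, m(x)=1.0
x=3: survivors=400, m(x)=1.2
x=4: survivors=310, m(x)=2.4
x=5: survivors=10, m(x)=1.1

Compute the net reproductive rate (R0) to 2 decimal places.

4.00

lx = nx/n0 = nx/500: 1, 0.96, 0.95, 0.8, 0.62, 0.02
lx·mx by age: 0, 0.576, 0.95, 0.96, 1.488, 0.022
R0 = Σ lx·mx = 3.996 → 4.00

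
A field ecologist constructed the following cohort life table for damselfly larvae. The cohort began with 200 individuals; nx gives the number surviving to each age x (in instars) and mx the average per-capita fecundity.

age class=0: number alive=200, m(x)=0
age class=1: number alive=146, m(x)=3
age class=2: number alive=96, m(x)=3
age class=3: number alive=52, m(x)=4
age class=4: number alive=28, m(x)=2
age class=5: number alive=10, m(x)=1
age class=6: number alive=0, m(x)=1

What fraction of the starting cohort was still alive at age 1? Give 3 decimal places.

0.730

l_1 = n_1/n_0 = 146/200 = 0.73 → 0.730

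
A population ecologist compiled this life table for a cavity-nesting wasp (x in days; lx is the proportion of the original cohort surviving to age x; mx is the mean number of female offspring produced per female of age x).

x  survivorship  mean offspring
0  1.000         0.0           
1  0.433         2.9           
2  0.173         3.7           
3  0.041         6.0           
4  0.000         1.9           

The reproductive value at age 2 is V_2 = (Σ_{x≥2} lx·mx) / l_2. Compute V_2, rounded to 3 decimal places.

5.122

lx·mx for x ≥ 2: 0.6401, 0.246, 0 → sum = 0.8861
V_2 = 0.8861 / l_2 = 0.8861 / 0.173 = 5.121965… → 5.122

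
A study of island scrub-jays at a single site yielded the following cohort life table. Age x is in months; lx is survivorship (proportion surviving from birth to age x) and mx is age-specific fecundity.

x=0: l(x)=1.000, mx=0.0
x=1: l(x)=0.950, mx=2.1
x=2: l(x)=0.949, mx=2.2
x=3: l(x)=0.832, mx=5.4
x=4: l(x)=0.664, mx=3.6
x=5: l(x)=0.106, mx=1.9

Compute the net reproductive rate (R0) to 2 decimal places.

11.17

lx·mx by age: 0, 1.995, 2.0878, 4.4928, 2.3904, 0.2014
R0 = Σ lx·mx = 11.1674 → 11.17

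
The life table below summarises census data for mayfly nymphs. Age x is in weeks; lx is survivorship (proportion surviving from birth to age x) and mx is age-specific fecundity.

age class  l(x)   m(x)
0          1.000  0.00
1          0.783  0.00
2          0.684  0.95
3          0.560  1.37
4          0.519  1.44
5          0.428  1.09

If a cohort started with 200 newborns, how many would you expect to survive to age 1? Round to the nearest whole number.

157

Expected survivors = N0 · l_1 = 200 × 0.783 = 156.6 → 157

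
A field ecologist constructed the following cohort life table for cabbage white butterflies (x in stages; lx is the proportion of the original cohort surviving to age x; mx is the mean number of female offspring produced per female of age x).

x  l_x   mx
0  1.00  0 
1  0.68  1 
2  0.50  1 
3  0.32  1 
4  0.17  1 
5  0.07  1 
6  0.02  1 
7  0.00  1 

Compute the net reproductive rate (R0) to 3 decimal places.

1.760

lx·mx by age: 0, 0.68, 0.5, 0.32, 0.17, 0.07, 0.02, 0
R0 = Σ lx·mx = 1.76 → 1.760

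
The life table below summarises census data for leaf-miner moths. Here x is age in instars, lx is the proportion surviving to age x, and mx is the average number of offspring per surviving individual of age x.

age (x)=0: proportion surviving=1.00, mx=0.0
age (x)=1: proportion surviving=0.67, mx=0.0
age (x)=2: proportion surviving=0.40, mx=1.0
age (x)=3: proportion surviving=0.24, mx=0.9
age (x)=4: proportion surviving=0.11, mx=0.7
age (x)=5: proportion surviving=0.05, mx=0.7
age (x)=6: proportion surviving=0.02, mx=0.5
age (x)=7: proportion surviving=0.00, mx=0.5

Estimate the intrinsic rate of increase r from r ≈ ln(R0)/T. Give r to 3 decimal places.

R0 = Σ lx·mx = 0 + 0 + 0.4 + 0.216 + 0.077 + 0.035 + 0.01 + 0 = 0.738
Σ x·lx·mx = 1.991; T = 1.991/0.738 = 2.69783…
r ≈ ln(R0)/T = ln(0.738)/2.69783… = -0.11261… → -0.113

-0.113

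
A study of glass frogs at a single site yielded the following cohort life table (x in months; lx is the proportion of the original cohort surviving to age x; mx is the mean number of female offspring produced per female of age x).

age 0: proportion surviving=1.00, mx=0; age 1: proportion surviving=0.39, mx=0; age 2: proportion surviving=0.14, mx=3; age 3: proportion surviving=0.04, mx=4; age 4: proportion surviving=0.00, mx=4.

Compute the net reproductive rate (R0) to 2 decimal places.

lx·mx by age: 0, 0, 0.42, 0.16, 0
R0 = Σ lx·mx = 0.58 → 0.58

0.58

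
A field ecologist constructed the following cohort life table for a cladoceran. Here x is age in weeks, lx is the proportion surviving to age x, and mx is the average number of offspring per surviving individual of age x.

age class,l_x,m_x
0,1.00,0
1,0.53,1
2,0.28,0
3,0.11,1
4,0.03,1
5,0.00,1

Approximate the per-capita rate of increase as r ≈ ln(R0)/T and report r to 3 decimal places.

R0 = Σ lx·mx = 0 + 0.53 + 0 + 0.11 + 0.03 + 0 = 0.67
Σ x·lx·mx = 0.98; T = 0.98/0.67 = 1.46269…
r ≈ ln(R0)/T = ln(0.67)/1.46269… = -0.2738… → -0.274

-0.274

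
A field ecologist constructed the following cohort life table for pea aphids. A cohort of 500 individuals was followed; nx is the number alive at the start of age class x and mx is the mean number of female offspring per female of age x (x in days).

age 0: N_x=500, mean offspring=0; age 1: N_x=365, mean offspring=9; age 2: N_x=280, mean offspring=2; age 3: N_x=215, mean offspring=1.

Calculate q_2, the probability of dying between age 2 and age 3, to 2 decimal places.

0.23

lx = nx/n0 = nx/500: 1, 0.73, 0.56, 0.43
q_2 = (l_2 − l_3) / l_2 = (0.56 − 0.43) / 0.56
     = 0.13 / 0.56 = 0.232143… → 0.23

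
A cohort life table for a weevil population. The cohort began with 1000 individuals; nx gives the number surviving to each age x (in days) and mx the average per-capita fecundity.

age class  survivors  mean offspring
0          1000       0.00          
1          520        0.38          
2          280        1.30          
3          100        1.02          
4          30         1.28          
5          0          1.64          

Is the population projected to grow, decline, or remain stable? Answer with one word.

declining

lx = nx/n0 = nx/1000: 1, 0.52, 0.28, 0.1, 0.03, 0
R0 = Σ lx·mx = 0 + 0.1976 + 0.364 + 0.102 + 0.0384 + 0 = 0.702
R0 < 1, so the population is declining.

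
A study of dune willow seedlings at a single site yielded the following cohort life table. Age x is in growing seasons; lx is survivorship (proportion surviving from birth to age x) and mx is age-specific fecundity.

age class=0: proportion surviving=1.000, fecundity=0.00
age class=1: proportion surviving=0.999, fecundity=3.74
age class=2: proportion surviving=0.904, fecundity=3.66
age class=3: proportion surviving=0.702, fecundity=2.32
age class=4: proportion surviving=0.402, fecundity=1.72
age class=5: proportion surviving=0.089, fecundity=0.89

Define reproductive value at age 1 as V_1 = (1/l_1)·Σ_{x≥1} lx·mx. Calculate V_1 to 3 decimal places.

lx·mx for x ≥ 1: 3.73626, 3.30864, 1.62864, 0.69144, 0.07921 → sum = 9.44419
V_1 = 9.44419 / l_1 = 9.44419 / 0.999 = 9.453644… → 9.454

9.454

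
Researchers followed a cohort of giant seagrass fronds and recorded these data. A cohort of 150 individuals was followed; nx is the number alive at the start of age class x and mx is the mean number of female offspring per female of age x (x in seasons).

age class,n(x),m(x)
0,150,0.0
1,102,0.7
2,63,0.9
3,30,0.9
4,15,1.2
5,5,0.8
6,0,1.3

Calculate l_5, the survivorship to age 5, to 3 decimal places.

l_5 = n_5/n_0 = 5/150 = 0.033333… → 0.033

0.033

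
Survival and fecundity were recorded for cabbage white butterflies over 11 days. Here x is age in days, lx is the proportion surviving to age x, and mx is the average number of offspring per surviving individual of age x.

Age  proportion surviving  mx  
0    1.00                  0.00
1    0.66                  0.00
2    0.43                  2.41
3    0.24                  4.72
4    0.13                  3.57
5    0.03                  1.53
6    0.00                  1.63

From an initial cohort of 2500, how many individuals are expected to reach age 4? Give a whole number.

Expected survivors = N0 · l_4 = 2500 × 0.13 = 325 → 325

325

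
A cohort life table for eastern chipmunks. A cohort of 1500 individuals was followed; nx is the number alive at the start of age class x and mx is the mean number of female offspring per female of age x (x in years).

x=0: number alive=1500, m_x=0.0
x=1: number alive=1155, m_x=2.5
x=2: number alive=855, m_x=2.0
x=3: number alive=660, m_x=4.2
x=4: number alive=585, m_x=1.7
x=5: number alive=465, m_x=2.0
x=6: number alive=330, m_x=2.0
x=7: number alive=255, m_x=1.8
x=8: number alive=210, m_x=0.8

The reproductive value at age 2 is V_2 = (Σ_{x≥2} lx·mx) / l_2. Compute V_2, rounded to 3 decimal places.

lx = nx/n0 = nx/1500: 1, 0.77, 0.57, 0.44, 0.39, 0.31, 0.22, 0.17, 0.14
lx·mx for x ≥ 2: 1.14, 1.848, 0.663, 0.62, 0.44, 0.306, 0.112 → sum = 5.129
V_2 = 5.129 / l_2 = 5.129 / 0.57 = 8.998246… → 8.998

8.998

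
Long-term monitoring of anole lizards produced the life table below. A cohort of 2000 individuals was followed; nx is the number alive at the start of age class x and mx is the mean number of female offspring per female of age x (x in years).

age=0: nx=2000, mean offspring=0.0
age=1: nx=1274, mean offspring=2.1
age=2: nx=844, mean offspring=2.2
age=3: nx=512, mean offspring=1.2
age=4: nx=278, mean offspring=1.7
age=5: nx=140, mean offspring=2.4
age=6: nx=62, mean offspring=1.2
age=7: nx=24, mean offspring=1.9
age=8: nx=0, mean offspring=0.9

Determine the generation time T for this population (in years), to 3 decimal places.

lx = nx/n0 = nx/2000: 1, 0.637, 0.422, 0.256, 0.139, 0.07, 0.031, 0.012, 0
lx·mx: 0, 1.3377, 0.9284, 0.3072, 0.2363, 0.168, 0.0372, 0.0228, 0 → R0 = 3.0376
x·lx·mx: 0, 1.3377, 1.8568, 0.9216, 0.9452, 0.84, 0.2232, 0.1596, 0 → Σ = 6.2841
T = 6.2841 / 3.0376 = 2.068771… → 2.069

2.069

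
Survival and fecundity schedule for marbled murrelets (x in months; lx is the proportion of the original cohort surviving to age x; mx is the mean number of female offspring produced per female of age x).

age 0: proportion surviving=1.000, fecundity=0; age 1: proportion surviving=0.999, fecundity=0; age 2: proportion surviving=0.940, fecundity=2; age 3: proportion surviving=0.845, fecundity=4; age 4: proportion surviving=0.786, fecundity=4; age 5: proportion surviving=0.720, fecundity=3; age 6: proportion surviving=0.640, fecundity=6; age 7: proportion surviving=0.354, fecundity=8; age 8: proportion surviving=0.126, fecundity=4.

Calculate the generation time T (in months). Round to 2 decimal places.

4.74

lx·mx: 0, 0, 1.88, 3.38, 3.144, 2.16, 3.84, 2.832, 0.504 → R0 = 17.74
x·lx·mx: 0, 0, 3.76, 10.14, 12.576, 10.8, 23.04, 19.824, 4.032 → Σ = 84.172
T = 84.172 / 17.74 = 4.744758… → 4.74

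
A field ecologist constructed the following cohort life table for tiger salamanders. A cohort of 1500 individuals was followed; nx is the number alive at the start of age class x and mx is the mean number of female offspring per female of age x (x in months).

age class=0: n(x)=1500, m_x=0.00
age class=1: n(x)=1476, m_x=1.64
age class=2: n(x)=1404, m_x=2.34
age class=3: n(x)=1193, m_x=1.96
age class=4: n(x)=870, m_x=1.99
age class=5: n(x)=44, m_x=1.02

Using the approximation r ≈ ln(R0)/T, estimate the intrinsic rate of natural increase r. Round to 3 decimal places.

lx = nx/n0 = nx/1500: 1, 0.984, 0.936, 0.79533…, 0.58, 0.02933…
R0 = Σ lx·mx = 0 + 1.61376 + 2.19024 + 1.55885… + 1.1542 + 0.02992… = 6.546973…
Σ x·lx·mx = 15.4372…; T = 15.4372…/6.546973… = 2.35791…
r ≈ ln(R0)/T = ln(6.546973…)/2.35791… = 0.79689… → 0.797

0.797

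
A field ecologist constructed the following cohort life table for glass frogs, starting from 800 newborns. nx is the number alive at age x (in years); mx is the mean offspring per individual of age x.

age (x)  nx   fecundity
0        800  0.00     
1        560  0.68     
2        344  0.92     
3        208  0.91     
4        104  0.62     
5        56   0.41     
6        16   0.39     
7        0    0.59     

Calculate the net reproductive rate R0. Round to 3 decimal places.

lx = nx/n0 = nx/800: 1, 0.7, 0.43, 0.26, 0.13, 0.07, 0.02, 0
lx·mx by age: 0, 0.476, 0.3956, 0.2366, 0.0806, 0.0287, 0.0078, 0
R0 = Σ lx·mx = 1.2253 → 1.225

1.225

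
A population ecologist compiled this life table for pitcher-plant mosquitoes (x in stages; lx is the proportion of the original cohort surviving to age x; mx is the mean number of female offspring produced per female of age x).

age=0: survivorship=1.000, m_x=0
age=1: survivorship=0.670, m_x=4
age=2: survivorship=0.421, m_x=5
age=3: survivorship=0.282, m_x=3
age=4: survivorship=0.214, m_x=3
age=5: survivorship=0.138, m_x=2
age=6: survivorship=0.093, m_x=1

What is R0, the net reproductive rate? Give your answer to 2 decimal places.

6.64

lx·mx by age: 0, 2.68, 2.105, 0.846, 0.642, 0.276, 0.093
R0 = Σ lx·mx = 6.642 → 6.64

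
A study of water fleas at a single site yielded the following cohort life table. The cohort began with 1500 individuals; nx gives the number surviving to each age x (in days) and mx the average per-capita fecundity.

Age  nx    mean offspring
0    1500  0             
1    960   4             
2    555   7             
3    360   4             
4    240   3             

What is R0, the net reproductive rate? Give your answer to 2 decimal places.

lx = nx/n0 = nx/1500: 1, 0.64, 0.37, 0.24, 0.16
lx·mx by age: 0, 2.56, 2.59, 0.96, 0.48
R0 = Σ lx·mx = 6.59 → 6.59

6.59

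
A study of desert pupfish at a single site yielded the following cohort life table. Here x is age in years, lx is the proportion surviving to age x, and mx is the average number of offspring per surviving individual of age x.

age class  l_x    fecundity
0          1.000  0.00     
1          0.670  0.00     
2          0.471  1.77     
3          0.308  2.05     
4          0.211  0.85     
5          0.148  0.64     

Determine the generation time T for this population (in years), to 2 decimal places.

2.73

lx·mx: 0, 0, 0.83367, 0.6314, 0.17935, 0.09472 → R0 = 1.73914
x·lx·mx: 0, 0, 1.66734, 1.8942, 0.7174, 0.4736 → Σ = 4.75254
T = 4.75254 / 1.73914 = 2.732695… → 2.73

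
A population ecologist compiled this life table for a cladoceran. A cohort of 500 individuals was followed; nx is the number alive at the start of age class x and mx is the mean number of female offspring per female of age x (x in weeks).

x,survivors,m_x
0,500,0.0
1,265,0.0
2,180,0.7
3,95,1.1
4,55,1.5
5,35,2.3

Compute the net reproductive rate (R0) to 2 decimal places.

lx = nx/n0 = nx/500: 1, 0.53, 0.36, 0.19, 0.11, 0.07
lx·mx by age: 0, 0, 0.252, 0.209, 0.165, 0.161
R0 = Σ lx·mx = 0.787 → 0.79

0.79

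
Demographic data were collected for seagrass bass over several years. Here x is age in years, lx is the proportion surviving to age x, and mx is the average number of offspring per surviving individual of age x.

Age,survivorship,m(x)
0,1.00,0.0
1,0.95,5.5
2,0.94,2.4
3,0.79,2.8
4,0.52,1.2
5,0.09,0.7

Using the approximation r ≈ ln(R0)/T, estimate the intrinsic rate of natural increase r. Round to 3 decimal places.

1.266

R0 = Σ lx·mx = 0 + 5.225 + 2.256 + 2.212 + 0.624 + 0.063 = 10.38
Σ x·lx·mx = 19.184; T = 19.184/10.38 = 1.84817…
r ≈ ln(R0)/T = ln(10.38)/1.84817… = 1.26605… → 1.266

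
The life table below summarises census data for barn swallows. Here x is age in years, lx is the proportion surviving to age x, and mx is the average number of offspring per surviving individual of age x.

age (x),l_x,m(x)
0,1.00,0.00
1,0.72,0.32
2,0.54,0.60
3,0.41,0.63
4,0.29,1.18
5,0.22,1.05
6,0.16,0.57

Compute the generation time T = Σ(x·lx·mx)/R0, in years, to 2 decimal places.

3.20

lx·mx: 0, 0.2304, 0.324, 0.2583, 0.3422, 0.231, 0.0912 → R0 = 1.4771
x·lx·mx: 0, 0.2304, 0.648, 0.7749, 1.3688, 1.155, 0.5472 → Σ = 4.7243
T = 4.7243 / 1.4771 = 3.198362… → 3.20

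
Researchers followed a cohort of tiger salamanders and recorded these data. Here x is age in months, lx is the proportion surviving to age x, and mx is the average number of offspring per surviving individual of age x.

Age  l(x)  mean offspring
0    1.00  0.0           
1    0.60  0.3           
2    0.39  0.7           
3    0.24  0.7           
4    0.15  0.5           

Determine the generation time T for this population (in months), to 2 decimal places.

lx·mx: 0, 0.18, 0.273, 0.168, 0.075 → R0 = 0.696
x·lx·mx: 0, 0.18, 0.546, 0.504, 0.3 → Σ = 1.53
T = 1.53 / 0.696 = 2.198276… → 2.20

2.20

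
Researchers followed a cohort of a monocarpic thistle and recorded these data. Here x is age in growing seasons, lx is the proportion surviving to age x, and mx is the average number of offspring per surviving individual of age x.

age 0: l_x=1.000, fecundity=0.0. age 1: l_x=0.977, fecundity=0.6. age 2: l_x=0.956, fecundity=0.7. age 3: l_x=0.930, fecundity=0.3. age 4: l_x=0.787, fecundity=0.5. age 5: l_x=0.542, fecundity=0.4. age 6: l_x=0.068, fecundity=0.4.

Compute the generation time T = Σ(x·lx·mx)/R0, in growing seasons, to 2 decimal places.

2.57

lx·mx: 0, 0.5862, 0.6692, 0.279, 0.3935, 0.2168, 0.0272 → R0 = 2.1719
x·lx·mx: 0, 0.5862, 1.3384, 0.837, 1.574, 1.084, 0.1632 → Σ = 5.5828
T = 5.5828 / 2.1719 = 2.570468… → 2.57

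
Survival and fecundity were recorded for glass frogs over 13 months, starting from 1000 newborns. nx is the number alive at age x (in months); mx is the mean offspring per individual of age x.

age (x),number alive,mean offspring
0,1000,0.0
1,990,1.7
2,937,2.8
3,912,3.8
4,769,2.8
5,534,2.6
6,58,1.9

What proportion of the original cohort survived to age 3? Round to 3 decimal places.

0.912

l_3 = n_3/n_0 = 912/1000 = 0.912 → 0.912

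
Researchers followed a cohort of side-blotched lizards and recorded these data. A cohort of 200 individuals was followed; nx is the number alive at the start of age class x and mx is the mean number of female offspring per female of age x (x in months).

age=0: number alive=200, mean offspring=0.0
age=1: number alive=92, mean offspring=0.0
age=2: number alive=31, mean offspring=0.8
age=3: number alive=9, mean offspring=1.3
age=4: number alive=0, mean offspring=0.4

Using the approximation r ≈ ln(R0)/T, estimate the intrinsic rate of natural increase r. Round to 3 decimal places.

lx = nx/n0 = nx/200: 1, 0.46, 0.155, 0.045, 0
R0 = Σ lx·mx = 0 + 0 + 0.124 + 0.0585 + 0 = 0.1825
Σ x·lx·mx = 0.4235; T = 0.4235/0.1825 = 2.32055…
r ≈ ln(R0)/T = ln(0.1825)/2.32055… = -0.73302… → -0.733

-0.733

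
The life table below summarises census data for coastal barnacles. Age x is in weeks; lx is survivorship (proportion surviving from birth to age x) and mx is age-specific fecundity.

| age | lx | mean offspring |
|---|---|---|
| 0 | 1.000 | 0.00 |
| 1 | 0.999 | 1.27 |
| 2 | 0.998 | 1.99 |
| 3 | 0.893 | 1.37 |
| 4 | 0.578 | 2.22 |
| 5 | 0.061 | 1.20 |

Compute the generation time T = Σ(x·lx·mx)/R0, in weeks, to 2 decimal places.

2.47

lx·mx: 0, 1.26873, 1.98602, 1.22341, 1.28316, 0.0732 → R0 = 5.83452
x·lx·mx: 0, 1.26873, 3.97204, 3.67023, 5.13264, 0.366 → Σ = 14.40964
T = 14.40964 / 5.83452 = 2.469722… → 2.47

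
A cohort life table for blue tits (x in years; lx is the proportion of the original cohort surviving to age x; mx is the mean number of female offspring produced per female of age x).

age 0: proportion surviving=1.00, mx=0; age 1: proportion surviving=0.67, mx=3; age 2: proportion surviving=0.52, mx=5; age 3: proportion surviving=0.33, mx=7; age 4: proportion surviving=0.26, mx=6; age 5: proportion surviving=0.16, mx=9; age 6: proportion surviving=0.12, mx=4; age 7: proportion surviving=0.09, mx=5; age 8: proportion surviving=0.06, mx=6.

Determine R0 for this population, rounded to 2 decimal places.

11.21

lx·mx by age: 0, 2.01, 2.6, 2.31, 1.56, 1.44, 0.48, 0.45, 0.36
R0 = Σ lx·mx = 11.21 → 11.21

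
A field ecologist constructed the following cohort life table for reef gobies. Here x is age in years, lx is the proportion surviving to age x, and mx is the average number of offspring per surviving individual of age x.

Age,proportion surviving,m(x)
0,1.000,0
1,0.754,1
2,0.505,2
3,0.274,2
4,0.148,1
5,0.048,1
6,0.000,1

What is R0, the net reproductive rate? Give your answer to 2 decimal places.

lx·mx by age: 0, 0.754, 1.01, 0.548, 0.148, 0.048, 0
R0 = Σ lx·mx = 2.508 → 2.51

2.51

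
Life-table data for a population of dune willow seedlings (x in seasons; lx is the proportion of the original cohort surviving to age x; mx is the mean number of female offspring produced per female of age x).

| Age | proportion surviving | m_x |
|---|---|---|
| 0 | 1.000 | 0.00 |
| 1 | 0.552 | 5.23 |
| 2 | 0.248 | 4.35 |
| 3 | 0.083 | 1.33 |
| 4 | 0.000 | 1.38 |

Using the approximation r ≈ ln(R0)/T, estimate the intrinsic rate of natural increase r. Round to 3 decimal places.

R0 = Σ lx·mx = 0 + 2.88696 + 1.0788 + 0.11039 + 0 = 4.07615
Σ x·lx·mx = 5.37573; T = 5.37573/4.07615 = 1.31883…
r ≈ ln(R0)/T = ln(4.07615)/1.31883… = 1.06546… → 1.065

1.065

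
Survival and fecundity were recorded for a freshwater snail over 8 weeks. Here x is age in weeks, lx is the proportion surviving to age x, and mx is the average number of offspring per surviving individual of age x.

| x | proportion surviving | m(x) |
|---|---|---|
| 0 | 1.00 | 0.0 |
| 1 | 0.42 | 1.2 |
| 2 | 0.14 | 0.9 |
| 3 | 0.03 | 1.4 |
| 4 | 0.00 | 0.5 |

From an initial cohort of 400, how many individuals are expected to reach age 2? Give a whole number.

Expected survivors = N0 · l_2 = 400 × 0.14 = 56 → 56

56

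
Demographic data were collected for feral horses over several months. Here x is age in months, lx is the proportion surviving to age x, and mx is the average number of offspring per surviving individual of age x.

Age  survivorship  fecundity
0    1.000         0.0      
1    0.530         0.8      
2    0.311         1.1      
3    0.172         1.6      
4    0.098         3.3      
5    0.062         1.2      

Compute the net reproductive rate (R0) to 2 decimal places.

1.44

lx·mx by age: 0, 0.424, 0.3421, 0.2752, 0.3234, 0.0744
R0 = Σ lx·mx = 1.4391 → 1.44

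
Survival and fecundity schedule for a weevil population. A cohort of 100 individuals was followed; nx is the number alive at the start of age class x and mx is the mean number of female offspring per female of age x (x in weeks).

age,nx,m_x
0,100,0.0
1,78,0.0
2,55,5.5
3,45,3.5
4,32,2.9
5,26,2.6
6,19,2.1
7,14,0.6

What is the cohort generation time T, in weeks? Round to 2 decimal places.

3.12

lx = nx/n0 = nx/100: 1, 0.78, 0.55, 0.45, 0.32, 0.26, 0.19, 0.14
lx·mx: 0, 0, 3.025, 1.575, 0.928, 0.676, 0.399, 0.084 → R0 = 6.687
x·lx·mx: 0, 0, 6.05, 4.725, 3.712, 3.38, 2.394, 0.588 → Σ = 20.849
T = 20.849 / 6.687 = 3.117841… → 3.12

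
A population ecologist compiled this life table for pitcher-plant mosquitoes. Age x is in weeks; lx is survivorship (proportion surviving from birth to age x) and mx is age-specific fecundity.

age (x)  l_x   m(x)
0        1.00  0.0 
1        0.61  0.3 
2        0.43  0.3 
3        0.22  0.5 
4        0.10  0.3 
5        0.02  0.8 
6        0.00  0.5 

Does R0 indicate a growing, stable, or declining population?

R0 = Σ lx·mx = 0 + 0.183 + 0.129 + 0.11 + 0.03 + 0.016 + 0 = 0.468
R0 < 1, so the population is declining.

declining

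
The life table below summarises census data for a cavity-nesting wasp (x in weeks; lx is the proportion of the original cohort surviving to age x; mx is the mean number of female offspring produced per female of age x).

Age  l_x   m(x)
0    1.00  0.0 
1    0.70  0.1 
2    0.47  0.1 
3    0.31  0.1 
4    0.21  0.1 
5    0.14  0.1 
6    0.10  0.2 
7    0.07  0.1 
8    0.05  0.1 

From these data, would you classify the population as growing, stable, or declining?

R0 = Σ lx·mx = 0 + 0.07 + 0.047 + 0.031 + 0.021 + 0.014 + 0.02 + 0.007 + 0.005 = 0.215
R0 < 1, so the population is declining.

declining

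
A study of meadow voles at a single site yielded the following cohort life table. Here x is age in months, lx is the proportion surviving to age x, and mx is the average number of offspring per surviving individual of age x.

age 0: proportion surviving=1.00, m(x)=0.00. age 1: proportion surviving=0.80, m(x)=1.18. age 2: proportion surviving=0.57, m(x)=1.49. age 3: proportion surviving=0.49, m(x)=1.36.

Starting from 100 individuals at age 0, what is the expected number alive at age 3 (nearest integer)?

Expected survivors = N0 · l_3 = 100 × 0.49 = 49 → 49

49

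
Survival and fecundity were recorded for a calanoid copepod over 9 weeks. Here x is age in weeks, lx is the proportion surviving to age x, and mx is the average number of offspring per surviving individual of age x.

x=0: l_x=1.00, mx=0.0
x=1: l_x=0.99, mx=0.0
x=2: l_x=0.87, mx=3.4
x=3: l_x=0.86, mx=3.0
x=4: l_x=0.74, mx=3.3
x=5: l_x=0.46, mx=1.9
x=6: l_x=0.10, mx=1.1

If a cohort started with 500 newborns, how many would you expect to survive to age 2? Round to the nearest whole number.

435

Expected survivors = N0 · l_2 = 500 × 0.87 = 435 → 435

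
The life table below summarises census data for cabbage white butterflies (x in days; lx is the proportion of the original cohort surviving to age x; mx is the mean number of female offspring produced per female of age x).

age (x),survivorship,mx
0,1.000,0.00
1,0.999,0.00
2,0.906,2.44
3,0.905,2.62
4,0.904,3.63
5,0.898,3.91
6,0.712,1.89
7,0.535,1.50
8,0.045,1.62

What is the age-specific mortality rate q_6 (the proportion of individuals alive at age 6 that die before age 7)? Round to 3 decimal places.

0.249

q_6 = (l_6 − l_7) / l_6 = (0.712 − 0.535) / 0.712
     = 0.177 / 0.712 = 0.248596… → 0.249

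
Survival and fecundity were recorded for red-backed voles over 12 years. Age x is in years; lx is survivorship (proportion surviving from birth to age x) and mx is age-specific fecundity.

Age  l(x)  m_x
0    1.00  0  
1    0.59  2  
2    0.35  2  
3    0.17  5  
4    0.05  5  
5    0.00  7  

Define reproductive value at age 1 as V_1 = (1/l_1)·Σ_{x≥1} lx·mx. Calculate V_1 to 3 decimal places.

lx·mx for x ≥ 1: 1.18, 0.7, 0.85, 0.25, 0 → sum = 2.98
V_1 = 2.98 / l_1 = 2.98 / 0.59 = 5.050847… → 5.051

5.051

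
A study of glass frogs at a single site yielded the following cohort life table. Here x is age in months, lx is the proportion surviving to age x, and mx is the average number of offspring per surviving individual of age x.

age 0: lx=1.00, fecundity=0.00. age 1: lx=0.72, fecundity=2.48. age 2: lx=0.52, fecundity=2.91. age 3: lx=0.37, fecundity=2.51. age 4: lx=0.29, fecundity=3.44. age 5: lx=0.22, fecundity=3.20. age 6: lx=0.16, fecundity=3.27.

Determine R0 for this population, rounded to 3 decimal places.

6.452

lx·mx by age: 0, 1.7856, 1.5132, 0.9287, 0.9976, 0.704, 0.5232
R0 = Σ lx·mx = 6.4523 → 6.452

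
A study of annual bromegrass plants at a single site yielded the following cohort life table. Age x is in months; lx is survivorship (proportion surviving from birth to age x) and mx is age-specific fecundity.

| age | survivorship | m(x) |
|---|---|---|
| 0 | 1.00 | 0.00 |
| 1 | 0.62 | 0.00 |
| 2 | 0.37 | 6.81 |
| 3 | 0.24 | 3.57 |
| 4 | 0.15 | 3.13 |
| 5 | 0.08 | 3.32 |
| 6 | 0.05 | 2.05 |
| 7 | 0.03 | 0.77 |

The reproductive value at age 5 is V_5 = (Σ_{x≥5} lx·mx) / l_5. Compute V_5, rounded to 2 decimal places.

lx·mx for x ≥ 5: 0.2656, 0.1025, 0.0231 → sum = 0.3912
V_5 = 0.3912 / l_5 = 0.3912 / 0.08 = 4.89 → 4.89

4.89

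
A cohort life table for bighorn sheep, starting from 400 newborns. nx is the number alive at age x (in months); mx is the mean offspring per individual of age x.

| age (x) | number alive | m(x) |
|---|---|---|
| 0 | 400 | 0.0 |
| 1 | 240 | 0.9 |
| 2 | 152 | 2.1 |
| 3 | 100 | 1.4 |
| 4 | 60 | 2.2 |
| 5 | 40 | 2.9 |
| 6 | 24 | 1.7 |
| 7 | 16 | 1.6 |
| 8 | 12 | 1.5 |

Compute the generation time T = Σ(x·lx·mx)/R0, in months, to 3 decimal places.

lx = nx/n0 = nx/400: 1, 0.6, 0.38, 0.25, 0.15, 0.1, 0.06, 0.04, 0.03
lx·mx: 0, 0.54, 0.798, 0.35, 0.33, 0.29, 0.102, 0.064, 0.045 → R0 = 2.519
x·lx·mx: 0, 0.54, 1.596, 1.05, 1.32, 1.45, 0.612, 0.448, 0.36 → Σ = 7.376
T = 7.376 / 2.519 = 2.928146… → 2.928

2.928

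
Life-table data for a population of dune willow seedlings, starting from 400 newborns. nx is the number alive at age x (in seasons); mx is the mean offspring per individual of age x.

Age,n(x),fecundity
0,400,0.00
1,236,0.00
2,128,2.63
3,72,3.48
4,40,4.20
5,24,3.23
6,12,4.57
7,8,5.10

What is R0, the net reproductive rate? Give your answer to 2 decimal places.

lx = nx/n0 = nx/400: 1, 0.59, 0.32, 0.18, 0.1, 0.06, 0.03, 0.02
lx·mx by age: 0, 0, 0.8416, 0.6264, 0.42, 0.1938, 0.1371, 0.102
R0 = Σ lx·mx = 2.3209 → 2.32

2.32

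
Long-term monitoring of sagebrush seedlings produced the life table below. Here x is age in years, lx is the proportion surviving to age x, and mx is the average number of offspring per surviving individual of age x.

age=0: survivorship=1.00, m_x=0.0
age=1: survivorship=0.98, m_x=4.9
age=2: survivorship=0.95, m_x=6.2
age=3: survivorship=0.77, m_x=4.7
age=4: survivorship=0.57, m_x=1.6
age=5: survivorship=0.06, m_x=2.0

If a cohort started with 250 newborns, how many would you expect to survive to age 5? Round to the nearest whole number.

15

Expected survivors = N0 · l_5 = 250 × 0.06 = 15 → 15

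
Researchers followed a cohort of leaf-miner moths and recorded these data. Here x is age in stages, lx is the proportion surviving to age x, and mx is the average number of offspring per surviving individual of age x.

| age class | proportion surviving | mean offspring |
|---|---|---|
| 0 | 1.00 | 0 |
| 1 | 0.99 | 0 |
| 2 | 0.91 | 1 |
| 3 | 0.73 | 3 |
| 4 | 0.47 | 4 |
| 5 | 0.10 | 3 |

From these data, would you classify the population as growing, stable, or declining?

R0 = Σ lx·mx = 0 + 0 + 0.91 + 2.19 + 1.88 + 0.3 = 5.28
R0 > 1, so the population is growing.

growing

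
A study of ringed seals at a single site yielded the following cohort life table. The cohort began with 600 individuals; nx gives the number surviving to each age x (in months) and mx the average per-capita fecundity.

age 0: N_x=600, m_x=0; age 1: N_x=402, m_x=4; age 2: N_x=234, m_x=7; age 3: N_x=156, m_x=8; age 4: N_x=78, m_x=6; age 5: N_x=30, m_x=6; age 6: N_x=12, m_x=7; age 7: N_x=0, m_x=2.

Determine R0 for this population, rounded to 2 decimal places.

lx = nx/n0 = nx/600: 1, 0.67, 0.39, 0.26, 0.13, 0.05, 0.02, 0
lx·mx by age: 0, 2.68, 2.73, 2.08, 0.78, 0.3, 0.14, 0
R0 = Σ lx·mx = 8.71 → 8.71

8.71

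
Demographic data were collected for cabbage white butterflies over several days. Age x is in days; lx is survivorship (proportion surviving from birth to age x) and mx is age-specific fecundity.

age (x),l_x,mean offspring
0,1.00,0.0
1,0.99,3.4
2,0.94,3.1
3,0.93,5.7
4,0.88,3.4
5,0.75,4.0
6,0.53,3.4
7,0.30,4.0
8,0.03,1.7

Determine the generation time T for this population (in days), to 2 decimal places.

3.48

lx·mx: 0, 3.366, 2.914, 5.301, 2.992, 3, 1.802, 1.2, 0.051 → R0 = 20.626
x·lx·mx: 0, 3.366, 5.828, 15.903, 11.968, 15, 10.812, 8.4, 0.408 → Σ = 71.685
T = 71.685 / 20.626 = 3.475468… → 3.48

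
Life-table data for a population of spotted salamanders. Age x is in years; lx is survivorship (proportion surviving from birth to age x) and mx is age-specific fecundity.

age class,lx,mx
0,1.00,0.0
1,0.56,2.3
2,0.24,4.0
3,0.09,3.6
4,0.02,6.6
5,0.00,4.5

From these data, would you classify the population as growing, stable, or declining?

R0 = Σ lx·mx = 0 + 1.288 + 0.96 + 0.324 + 0.132 + 0 = 2.704
R0 > 1, so the population is growing.

growing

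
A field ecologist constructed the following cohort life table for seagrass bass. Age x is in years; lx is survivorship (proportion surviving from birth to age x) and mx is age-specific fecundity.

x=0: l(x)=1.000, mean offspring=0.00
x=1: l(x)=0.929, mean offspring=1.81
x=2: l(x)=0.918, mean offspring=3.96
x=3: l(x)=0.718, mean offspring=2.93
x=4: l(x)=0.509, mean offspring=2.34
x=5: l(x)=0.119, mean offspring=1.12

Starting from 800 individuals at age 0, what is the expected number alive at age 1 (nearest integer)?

743

Expected survivors = N0 · l_1 = 800 × 0.929 = 743.2 → 743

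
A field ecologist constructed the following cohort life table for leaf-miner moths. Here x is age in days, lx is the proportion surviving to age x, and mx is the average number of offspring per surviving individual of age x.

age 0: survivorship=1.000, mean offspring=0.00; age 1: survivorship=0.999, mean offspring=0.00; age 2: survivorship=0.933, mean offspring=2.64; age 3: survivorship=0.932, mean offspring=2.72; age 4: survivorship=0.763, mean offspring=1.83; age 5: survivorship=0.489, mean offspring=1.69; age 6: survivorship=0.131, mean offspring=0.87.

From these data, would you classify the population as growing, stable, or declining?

R0 = Σ lx·mx = 0 + 0 + 2.46312 + 2.53504 + 1.39629 + 0.82641 + 0.11397 = 7.33483
R0 > 1, so the population is growing.

growing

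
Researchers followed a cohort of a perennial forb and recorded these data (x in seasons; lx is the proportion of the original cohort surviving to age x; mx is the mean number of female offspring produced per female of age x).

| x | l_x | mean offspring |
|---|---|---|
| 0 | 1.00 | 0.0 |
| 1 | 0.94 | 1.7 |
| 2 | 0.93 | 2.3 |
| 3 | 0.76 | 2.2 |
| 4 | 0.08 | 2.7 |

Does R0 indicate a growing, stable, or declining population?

R0 = Σ lx·mx = 0 + 1.598 + 2.139 + 1.672 + 0.216 = 5.625
R0 > 1, so the population is growing.

growing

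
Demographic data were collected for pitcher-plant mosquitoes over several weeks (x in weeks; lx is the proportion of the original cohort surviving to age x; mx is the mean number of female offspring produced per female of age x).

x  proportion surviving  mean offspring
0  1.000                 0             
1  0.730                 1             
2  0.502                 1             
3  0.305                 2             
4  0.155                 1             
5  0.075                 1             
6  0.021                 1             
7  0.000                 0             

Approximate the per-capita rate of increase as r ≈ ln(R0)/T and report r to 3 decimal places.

0.330

R0 = Σ lx·mx = 0 + 0.73 + 0.502 + 0.61 + 0.155 + 0.075 + 0.021 + 0 = 2.093
Σ x·lx·mx = 4.685; T = 4.685/2.093 = 2.23841…
r ≈ ln(R0)/T = ln(2.093)/2.23841… = 0.32997… → 0.330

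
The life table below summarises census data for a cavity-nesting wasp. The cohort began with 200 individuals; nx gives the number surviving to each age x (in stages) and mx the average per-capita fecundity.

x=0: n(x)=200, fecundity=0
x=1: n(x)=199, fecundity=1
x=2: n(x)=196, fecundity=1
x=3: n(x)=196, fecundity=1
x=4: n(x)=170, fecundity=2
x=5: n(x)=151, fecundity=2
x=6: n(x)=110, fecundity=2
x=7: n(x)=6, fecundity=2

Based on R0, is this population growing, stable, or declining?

growing

lx = nx/n0 = nx/200: 1, 0.995, 0.98, 0.98, 0.85, 0.755, 0.55, 0.03
R0 = Σ lx·mx = 0 + 0.995 + 0.98 + 0.98 + 1.7 + 1.51 + 1.1 + 0.06 = 7.325
R0 > 1, so the population is growing.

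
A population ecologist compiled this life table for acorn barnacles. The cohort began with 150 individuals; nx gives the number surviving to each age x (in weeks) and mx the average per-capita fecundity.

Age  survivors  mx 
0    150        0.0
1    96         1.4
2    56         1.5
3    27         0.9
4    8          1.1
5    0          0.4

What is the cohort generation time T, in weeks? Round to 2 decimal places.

lx = nx/n0 = nx/150: 1, 0.64, 0.37333…, 0.18, 0.05333…, 0
lx·mx: 0, 0.896, 0.56…, 0.162, 0.058667…, 0 → R0 = 1.676667…
x·lx·mx: 0, 0.896, 1.12…, 0.486, 0.234667…, 0 → Σ = 2.736667…
T = 2.736667… / 1.676667… = 1.632207… → 1.63

1.63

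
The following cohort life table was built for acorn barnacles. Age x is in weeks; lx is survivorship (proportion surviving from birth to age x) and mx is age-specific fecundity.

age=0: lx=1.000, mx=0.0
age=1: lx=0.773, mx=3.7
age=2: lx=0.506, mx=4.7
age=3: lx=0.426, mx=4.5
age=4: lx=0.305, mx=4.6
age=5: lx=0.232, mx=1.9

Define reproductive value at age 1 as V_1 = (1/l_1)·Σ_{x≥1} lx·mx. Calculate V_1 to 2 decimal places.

lx·mx for x ≥ 1: 2.8601, 2.3782, 1.917, 1.403, 0.4408 → sum = 8.9991
V_1 = 8.9991 / l_1 = 8.9991 / 0.773 = 11.641785… → 11.64

11.64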